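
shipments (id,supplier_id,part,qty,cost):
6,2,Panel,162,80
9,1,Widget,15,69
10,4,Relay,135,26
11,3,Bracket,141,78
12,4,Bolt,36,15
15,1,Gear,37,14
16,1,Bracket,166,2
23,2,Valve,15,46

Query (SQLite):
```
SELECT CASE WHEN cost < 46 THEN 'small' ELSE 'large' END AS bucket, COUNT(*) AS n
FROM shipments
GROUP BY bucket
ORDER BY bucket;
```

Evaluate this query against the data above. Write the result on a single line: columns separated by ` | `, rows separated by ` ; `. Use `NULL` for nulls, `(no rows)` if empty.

large | 4 ; small | 4

Bucket rows by cost < 46 → 'small' else 'large'; count each bucket.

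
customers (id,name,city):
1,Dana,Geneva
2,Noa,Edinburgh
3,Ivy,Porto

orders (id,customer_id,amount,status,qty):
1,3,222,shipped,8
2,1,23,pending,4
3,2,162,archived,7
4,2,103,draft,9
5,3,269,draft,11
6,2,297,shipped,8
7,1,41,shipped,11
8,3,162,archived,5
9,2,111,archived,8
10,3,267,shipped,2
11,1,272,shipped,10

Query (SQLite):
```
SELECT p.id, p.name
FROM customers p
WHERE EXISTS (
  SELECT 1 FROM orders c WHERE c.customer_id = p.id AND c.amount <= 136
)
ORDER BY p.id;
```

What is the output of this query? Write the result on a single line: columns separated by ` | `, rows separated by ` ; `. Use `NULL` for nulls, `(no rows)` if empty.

1 | Dana ; 2 | Noa

For each customers row, check whether any orders with matching customer_id has amount <= 136.
Keep rows where that is true.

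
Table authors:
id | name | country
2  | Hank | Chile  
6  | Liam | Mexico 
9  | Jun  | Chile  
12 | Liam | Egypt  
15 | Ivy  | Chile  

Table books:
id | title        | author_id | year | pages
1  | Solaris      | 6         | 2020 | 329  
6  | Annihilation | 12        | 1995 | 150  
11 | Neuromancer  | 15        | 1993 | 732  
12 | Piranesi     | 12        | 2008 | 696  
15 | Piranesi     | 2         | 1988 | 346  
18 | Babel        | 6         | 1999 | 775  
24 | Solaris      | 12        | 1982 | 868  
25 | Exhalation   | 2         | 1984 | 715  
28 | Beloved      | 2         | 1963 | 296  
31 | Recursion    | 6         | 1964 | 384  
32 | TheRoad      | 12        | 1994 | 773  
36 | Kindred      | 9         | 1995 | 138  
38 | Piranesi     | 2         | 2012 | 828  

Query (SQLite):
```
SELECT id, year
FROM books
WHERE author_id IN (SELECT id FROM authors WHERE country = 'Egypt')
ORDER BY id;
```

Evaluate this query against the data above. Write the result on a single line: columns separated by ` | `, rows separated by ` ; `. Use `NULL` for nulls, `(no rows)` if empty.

6 | 1995 ; 12 | 2008 ; 24 | 1982 ; 32 | 1994

Inner query: authors.id where country = 'Egypt'.
Outer: keep books rows whose author_id is in that set.
Inner query → {12}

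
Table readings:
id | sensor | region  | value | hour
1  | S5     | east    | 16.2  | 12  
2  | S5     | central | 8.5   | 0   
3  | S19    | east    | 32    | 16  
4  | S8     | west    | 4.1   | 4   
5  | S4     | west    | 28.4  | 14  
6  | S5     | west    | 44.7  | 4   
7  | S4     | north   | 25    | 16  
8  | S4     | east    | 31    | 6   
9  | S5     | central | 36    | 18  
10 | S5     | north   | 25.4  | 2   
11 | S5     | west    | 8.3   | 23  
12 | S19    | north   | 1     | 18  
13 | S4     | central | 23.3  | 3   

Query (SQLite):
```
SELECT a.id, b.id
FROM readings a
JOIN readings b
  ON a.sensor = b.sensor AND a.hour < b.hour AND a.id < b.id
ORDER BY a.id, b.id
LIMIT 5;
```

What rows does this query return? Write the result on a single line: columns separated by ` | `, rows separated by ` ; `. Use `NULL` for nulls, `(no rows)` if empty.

1 | 9 ; 1 | 11 ; 2 | 6 ; 2 | 9 ; 2 | 10

Pairs (a,b) with same sensor, a.hour < b.hour, a.id < b.id.
sensor groups: S19:{3,12} S4:{5,7,8,13} S5:{1,2,6,9,10,11} S8:{4}
Ordered by (a.id, b.id); first 5.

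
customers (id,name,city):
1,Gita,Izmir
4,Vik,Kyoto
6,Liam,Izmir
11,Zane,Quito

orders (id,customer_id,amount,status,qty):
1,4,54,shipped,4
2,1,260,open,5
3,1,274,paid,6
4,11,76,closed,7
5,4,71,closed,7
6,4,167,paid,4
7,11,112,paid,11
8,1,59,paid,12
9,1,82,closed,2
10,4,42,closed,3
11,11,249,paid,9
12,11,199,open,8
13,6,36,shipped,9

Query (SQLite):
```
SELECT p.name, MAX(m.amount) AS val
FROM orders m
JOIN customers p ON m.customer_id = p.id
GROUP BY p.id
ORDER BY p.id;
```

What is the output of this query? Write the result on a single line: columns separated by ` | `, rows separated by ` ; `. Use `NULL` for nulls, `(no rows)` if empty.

Join each orders row to its customers via customer_id.
Group joined rows by customers.id; compute MAX(m.amount) per group.
  1: ids {2, 3, 8, 9} → MAX(m.amount)=274
  4: ids {1, 5, 6, 10} → MAX(m.amount)=167
  6: ids {13} → MAX(m.amount)=36
  11: ids {4, 7, 11, 12} → MAX(m.amount)=249

Gita | 274 ; Vik | 167 ; Liam | 36 ; Zane | 249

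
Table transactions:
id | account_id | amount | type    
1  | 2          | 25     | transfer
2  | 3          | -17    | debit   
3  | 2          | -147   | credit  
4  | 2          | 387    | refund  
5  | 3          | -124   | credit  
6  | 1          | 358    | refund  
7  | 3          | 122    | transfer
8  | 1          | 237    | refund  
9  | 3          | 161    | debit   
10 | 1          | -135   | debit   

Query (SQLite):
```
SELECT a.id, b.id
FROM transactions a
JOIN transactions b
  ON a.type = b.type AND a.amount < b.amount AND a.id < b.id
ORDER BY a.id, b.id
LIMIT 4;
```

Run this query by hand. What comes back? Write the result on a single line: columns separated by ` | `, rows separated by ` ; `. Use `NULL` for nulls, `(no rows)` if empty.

1 | 7 ; 2 | 9 ; 3 | 5

Pairs (a,b) with same type, a.amount < b.amount, a.id < b.id.
type groups: credit:{3,5} debit:{2,9,10} refund:{4,6,8} transfer:{1,7}
Ordered by (a.id, b.id); first 4.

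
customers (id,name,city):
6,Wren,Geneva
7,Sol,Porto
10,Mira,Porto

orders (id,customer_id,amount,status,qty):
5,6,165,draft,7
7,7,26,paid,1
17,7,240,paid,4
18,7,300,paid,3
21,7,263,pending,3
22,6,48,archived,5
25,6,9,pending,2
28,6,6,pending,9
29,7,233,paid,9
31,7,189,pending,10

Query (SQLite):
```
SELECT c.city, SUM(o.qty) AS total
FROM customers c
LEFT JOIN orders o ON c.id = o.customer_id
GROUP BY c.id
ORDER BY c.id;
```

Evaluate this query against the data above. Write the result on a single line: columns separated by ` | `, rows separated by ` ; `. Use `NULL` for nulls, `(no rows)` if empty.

LEFT JOIN keeps every customers row; unmatched ones get NULL for orders columns.
Group by customers.id and compute SUM(o.qty). SUM over an all-NULL group is NULL.
  6: ids {5, 22, 25, 28} → SUM(o.qty)=23
  7: ids {7, 17, 18, 21, 29, 31} → SUM(o.qty)=30
  10: ids {—} → SUM(o.qty)=NULL

Geneva | 23 ; Porto | 30 ; Porto | NULL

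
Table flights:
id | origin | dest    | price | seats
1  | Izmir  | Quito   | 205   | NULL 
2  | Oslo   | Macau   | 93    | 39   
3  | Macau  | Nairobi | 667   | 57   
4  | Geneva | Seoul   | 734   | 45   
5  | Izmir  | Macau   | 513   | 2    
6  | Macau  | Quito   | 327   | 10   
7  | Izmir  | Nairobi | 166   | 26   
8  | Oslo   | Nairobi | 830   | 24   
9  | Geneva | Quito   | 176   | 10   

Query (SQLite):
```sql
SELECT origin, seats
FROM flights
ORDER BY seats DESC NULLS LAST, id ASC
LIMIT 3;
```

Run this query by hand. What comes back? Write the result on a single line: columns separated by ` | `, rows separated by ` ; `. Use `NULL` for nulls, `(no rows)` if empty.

Macau | 57 ; Geneva | 45 ; Oslo | 39

Sort by seats desc, tiebreak id asc: (57, id=3), (45, id=4), (39, id=2), (26, id=7), (24, id=8), (10, id=6) …. Take first 3.
NULLS LAST: NULL seats rows go after all non-NULL rows (among themselves ordered by id asc).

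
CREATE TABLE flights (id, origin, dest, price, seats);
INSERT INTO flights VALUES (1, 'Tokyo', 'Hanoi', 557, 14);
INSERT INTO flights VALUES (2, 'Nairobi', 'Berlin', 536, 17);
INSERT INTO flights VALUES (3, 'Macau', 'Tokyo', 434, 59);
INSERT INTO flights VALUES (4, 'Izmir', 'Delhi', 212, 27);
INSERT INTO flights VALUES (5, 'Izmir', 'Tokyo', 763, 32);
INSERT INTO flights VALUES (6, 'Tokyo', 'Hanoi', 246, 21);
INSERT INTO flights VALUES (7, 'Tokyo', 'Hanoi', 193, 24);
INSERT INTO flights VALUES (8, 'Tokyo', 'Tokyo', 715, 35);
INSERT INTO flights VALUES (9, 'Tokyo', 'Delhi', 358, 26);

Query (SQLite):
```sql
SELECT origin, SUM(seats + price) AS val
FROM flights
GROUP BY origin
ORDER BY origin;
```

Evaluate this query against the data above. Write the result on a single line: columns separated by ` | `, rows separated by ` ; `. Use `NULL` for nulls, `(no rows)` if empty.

Izmir | 1034 ; Macau | 493 ; Nairobi | 553 ; Tokyo | 2189

For each row compute seats + price.
Group by origin; take SUM of the expression per group.
  Izmir: ids {4, 5} → SUM(seats + price)=1034
  Macau: ids {3} → SUM(seats + price)=493
  Nairobi: ids {2} → SUM(seats + price)=553
  Tokyo: ids {1, 6, 7, 8, 9} → SUM(seats + price)=2189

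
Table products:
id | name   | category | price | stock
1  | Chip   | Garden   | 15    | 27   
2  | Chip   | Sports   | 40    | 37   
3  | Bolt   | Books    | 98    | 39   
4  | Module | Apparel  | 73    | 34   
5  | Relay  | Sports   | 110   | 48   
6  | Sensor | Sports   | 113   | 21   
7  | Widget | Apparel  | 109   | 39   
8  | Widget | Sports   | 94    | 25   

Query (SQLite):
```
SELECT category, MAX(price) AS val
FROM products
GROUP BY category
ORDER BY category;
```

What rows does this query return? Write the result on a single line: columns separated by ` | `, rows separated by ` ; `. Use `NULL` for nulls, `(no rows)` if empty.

Partition products by category; compute MAX(price) within each group.
  Apparel: ids {4, 7} → MAX(price)=109
  Books: ids {3} → MAX(price)=98
  Garden: ids {1} → MAX(price)=15
  Sports: ids {2, 5, 6, 8} → MAX(price)=113

Apparel | 109 ; Books | 98 ; Garden | 15 ; Sports | 113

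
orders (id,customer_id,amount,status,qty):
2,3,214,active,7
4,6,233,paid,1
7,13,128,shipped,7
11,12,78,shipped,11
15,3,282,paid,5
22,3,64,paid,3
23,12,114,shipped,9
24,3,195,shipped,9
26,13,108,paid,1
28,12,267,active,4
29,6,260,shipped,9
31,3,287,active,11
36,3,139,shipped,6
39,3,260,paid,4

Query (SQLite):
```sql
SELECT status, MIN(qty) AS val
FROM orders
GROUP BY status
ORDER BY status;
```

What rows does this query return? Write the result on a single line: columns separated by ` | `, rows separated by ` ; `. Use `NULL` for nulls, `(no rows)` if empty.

Partition orders by status; compute MIN(qty) within each group.
  active: ids {2, 28, 31} → MIN(qty)=4
  paid: ids {4, 15, 22, 26, 39} → MIN(qty)=1
  shipped: ids {7, 11, 23, 24, 29, 36} → MIN(qty)=6

active | 4 ; paid | 1 ; shipped | 6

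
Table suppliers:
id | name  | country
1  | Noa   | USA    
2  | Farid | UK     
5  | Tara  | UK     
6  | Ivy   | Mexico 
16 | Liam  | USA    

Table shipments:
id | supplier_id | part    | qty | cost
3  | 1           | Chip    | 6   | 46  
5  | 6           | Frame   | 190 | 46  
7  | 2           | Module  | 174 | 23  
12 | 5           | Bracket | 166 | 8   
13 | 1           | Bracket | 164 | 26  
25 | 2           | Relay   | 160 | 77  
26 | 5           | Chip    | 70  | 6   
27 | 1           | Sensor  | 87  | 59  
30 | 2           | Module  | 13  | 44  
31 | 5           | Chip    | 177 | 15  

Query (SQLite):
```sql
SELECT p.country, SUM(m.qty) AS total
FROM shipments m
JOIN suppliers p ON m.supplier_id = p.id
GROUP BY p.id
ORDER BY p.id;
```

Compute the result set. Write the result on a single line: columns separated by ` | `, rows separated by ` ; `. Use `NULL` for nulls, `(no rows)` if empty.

Join each shipments row to its suppliers via supplier_id.
Group joined rows by suppliers.id; compute SUM(m.qty) per group.
  1: ids {3, 13, 27} → SUM(m.qty)=257
  2: ids {7, 25, 30} → SUM(m.qty)=347
  5: ids {12, 26, 31} → SUM(m.qty)=413
  6: ids {5} → SUM(m.qty)=190

USA | 257 ; UK | 347 ; UK | 413 ; Mexico | 190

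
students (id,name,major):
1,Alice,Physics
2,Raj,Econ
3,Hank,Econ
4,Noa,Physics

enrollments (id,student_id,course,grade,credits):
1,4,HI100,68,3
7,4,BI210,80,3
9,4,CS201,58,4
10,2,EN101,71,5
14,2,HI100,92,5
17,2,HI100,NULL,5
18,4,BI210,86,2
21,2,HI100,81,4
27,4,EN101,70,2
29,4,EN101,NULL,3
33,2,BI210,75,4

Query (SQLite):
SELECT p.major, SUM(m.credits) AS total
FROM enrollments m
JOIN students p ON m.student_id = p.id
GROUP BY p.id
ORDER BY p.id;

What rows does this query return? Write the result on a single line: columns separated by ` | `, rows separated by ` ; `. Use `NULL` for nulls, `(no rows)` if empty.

Econ | 23 ; Physics | 17

Join each enrollments row to its students via student_id.
Group joined rows by students.id; compute SUM(m.credits) per group.
  2: ids {10, 14, 17, 21, 33} → SUM(m.credits)=23
  4: ids {1, 7, 9, 18, 27, 29} → SUM(m.credits)=17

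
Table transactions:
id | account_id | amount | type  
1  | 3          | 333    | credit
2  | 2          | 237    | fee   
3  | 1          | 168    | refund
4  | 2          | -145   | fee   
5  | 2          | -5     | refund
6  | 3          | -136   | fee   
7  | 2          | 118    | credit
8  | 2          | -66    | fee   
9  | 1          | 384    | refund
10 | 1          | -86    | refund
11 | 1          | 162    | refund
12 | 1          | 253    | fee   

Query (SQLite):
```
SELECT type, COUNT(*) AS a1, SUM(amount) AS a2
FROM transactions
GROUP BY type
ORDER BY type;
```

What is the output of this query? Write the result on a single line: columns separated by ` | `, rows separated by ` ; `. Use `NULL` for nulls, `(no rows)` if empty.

Group transactions by type.
Per group compute: COUNT(*), SUM(amount).
  credit: ids {1, 7} → COUNT(*)=2, SUM(amount)=451
  fee: ids {2, 4, 6, 8, 12} → COUNT(*)=5, SUM(amount)=143
  refund: ids {3, 5, 9, 10, 11} → COUNT(*)=5, SUM(amount)=623

credit | 2 | 451 ; fee | 5 | 143 ; refund | 5 | 623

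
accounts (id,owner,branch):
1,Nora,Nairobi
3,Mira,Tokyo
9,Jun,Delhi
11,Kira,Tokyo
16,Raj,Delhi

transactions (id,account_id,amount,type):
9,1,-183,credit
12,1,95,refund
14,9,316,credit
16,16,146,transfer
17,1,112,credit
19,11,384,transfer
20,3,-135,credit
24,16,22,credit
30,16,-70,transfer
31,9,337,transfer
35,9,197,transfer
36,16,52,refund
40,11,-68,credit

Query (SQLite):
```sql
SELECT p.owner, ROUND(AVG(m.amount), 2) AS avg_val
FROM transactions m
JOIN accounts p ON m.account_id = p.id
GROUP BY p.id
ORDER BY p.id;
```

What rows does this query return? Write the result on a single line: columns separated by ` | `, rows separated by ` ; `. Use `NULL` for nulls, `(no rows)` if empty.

Join each transactions row to its accounts via account_id.
Group joined rows by accounts.id; compute ROUND(AVG(m.amount), 2) per group.
  1: ids {9, 12, 17} → ROUND(AVG(m.amount), 2)=8
  3: ids {20} → ROUND(AVG(m.amount), 2)=-135
  9: ids {14, 31, 35} → ROUND(AVG(m.amount), 2)=283.33
  11: ids {19, 40} → ROUND(AVG(m.amount), 2)=158
  16: ids {16, 24, 30, 36} → ROUND(AVG(m.amount), 2)=37.5

Nora | 8 ; Mira | -135 ; Jun | 283.33 ; Kira | 158 ; Raj | 37.5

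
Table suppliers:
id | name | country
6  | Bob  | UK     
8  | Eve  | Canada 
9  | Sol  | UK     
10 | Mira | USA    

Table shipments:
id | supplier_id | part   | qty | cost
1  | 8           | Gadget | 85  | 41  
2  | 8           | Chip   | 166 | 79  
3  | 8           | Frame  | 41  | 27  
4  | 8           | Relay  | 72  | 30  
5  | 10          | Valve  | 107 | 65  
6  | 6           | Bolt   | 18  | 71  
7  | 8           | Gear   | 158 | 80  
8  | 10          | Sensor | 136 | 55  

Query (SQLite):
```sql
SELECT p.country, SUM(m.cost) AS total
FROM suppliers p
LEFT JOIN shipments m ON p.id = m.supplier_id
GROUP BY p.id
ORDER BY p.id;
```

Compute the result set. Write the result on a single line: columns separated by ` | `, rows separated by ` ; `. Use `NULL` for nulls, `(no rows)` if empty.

UK | 71 ; Canada | 257 ; UK | NULL ; USA | 120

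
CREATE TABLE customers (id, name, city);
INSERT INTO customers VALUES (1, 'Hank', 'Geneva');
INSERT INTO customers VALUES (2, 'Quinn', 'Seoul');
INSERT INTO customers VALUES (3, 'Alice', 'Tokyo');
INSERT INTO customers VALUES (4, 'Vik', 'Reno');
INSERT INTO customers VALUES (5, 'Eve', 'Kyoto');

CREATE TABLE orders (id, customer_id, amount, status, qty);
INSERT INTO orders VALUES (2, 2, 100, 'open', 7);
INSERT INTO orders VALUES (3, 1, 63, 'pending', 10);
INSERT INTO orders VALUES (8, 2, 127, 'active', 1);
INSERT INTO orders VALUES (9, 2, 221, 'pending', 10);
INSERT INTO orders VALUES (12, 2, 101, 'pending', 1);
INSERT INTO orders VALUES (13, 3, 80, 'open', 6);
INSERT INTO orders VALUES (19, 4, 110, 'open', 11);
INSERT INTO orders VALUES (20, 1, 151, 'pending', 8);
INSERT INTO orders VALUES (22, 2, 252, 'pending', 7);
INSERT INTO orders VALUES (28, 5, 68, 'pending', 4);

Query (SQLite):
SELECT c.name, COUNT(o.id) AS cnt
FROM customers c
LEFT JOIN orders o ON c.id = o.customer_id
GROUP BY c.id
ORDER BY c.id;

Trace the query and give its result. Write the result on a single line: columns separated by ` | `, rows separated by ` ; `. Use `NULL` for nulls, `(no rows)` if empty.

LEFT JOIN keeps every customers row; unmatched ones get NULL for orders columns.
Group by customers.id and compute COUNT(o.id). COUNT(col) of an all-NULL group is 0.
  1: ids {3, 20} → COUNT(o.id)=2
  2: ids {2, 8, 9, 12, 22} → COUNT(o.id)=5
  3: ids {13} → COUNT(o.id)=1
  4: ids {19} → COUNT(o.id)=1
  5: ids {28} → COUNT(o.id)=1

Hank | 2 ; Quinn | 5 ; Alice | 1 ; Vik | 1 ; Eve | 1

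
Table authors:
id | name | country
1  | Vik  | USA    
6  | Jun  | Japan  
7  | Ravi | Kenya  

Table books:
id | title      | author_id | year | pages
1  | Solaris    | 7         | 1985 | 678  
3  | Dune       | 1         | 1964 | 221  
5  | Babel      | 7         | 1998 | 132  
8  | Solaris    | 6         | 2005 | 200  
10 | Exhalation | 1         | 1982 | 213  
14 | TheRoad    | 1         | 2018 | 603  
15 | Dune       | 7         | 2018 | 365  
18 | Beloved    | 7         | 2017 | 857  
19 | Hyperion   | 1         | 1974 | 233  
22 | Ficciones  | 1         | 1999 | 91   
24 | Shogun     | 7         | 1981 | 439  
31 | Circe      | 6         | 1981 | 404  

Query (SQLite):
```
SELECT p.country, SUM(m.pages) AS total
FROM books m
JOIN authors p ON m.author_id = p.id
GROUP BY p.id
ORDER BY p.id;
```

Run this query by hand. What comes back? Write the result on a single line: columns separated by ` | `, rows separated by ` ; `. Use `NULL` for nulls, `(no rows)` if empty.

USA | 1361 ; Japan | 604 ; Kenya | 2471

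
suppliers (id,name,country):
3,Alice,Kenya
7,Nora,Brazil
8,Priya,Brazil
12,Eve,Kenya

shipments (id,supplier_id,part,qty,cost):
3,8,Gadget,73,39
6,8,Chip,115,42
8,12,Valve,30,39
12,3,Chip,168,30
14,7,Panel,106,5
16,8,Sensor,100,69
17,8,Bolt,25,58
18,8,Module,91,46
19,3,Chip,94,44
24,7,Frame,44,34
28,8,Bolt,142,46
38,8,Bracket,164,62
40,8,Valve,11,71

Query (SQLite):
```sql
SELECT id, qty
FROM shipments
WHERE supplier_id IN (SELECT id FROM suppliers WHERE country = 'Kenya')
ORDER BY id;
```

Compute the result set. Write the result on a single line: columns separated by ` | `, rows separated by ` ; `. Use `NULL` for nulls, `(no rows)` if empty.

8 | 30 ; 12 | 168 ; 19 | 94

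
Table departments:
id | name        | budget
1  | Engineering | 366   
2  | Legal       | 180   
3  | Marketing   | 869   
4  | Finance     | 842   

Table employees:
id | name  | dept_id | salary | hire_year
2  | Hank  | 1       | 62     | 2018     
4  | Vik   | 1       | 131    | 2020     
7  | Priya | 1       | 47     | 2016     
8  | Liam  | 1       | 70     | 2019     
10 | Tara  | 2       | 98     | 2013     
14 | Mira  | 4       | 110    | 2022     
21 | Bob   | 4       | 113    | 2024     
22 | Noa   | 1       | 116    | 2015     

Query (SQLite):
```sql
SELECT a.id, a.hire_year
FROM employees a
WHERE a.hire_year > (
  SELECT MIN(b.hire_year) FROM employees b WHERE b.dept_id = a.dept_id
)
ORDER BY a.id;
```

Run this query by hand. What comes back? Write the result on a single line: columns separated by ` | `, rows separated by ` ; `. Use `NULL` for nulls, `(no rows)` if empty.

2 | 2018 ; 4 | 2020 ; 7 | 2016 ; 8 | 2019 ; 21 | 2024

For each employees row a, compute MIN(hire_year) over rows sharing a.dept_id.
Keep row a if a.hire_year > that per-group MIN.
  dept_id=1: MIN(hire_year) = 2015
  dept_id=2: MIN(hire_year) = 2013
  dept_id=4: MIN(hire_year) = 2022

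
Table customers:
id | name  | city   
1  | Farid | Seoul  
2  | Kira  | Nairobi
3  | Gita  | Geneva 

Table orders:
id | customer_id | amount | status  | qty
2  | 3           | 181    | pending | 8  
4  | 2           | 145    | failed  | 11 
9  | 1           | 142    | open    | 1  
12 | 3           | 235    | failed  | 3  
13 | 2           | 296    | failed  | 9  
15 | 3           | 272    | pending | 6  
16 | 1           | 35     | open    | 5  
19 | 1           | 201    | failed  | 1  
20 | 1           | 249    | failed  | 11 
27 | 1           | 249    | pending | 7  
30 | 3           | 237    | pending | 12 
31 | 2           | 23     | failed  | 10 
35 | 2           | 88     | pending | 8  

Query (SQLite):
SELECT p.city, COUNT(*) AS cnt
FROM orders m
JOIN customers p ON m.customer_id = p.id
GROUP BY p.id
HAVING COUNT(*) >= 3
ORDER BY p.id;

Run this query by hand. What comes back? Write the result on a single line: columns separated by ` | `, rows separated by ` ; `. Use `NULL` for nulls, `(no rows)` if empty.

Join each orders row to its customers via customer_id.
Group joined rows by customers.id; compute COUNT(*) per group.
HAVING: keep groups with count ≥ 3.
  1: ids {9, 16, 19, 20, 27} → COUNT(*)=5
  2: ids {4, 13, 31, 35} → COUNT(*)=4
  3: ids {2, 12, 15, 30} → COUNT(*)=4

Seoul | 5 ; Nairobi | 4 ; Geneva | 4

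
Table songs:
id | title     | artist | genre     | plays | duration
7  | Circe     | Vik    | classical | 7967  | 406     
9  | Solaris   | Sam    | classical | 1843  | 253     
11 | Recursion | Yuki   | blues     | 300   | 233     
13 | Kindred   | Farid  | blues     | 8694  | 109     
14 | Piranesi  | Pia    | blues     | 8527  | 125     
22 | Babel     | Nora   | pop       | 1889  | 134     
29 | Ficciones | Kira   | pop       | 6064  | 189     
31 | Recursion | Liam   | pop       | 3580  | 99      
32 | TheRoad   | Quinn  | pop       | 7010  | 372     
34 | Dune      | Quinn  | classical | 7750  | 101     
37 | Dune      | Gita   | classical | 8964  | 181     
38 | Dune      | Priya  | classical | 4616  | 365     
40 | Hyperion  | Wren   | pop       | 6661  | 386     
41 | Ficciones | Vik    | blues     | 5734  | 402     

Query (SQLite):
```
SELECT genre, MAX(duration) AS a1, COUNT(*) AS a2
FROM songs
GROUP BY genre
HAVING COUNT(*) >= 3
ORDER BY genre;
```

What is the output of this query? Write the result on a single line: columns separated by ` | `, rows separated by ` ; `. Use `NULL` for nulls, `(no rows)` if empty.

blues | 402 | 4 ; classical | 406 | 5 ; pop | 386 | 5

Group songs by genre.
Per group compute: MAX(duration), COUNT(*).
HAVING: drop groups with fewer than 3 rows.
  blues: ids {11, 13, 14, 41} → MAX(duration)=402, COUNT(*)=4
  classical: ids {7, 9, 34, 37, 38} → MAX(duration)=406, COUNT(*)=5
  pop: ids {22, 29, 31, 32, 40} → MAX(duration)=386, COUNT(*)=5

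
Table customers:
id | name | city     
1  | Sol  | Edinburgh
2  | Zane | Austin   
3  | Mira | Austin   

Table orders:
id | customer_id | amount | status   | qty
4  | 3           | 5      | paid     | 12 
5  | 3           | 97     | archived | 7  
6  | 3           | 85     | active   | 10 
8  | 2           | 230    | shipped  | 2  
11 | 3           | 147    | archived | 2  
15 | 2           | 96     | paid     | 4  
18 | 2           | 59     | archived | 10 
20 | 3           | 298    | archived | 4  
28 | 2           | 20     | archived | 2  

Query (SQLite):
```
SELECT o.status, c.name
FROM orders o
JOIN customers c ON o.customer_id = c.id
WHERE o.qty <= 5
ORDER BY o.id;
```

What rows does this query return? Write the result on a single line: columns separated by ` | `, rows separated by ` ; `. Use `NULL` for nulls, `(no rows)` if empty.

shipped | Zane ; archived | Mira ; paid | Zane ; archived | Mira ; archived | Zane

Each orders row matches the customers row where customer_id = customers.id.
Then keep rows with o.qty <= 5.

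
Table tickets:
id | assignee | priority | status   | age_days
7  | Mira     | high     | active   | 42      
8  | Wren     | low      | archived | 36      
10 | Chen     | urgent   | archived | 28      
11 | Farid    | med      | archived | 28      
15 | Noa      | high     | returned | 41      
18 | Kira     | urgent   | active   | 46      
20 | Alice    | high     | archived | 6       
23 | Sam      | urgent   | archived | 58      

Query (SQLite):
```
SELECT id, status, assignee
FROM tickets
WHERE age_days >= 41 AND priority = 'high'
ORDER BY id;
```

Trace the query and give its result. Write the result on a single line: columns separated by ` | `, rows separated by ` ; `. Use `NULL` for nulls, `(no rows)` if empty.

age_days >= 41: ids {7, 15, 18, 23}
priority = 'high': ids {7, 15, 20}
Combine with AND.

7 | active | Mira ; 15 | returned | Noa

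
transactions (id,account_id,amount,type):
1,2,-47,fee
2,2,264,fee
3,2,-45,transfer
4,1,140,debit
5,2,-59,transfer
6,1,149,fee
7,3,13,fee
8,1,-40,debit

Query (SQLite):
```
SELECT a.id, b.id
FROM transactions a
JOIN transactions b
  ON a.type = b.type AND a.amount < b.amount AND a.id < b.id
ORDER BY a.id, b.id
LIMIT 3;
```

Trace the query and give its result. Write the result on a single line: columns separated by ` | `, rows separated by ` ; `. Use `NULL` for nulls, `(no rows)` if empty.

Pairs (a,b) with same type, a.amount < b.amount, a.id < b.id.
type groups: debit:{4,8} fee:{1,2,6,7} transfer:{3,5}
Ordered by (a.id, b.id); first 3.

1 | 2 ; 1 | 6 ; 1 | 7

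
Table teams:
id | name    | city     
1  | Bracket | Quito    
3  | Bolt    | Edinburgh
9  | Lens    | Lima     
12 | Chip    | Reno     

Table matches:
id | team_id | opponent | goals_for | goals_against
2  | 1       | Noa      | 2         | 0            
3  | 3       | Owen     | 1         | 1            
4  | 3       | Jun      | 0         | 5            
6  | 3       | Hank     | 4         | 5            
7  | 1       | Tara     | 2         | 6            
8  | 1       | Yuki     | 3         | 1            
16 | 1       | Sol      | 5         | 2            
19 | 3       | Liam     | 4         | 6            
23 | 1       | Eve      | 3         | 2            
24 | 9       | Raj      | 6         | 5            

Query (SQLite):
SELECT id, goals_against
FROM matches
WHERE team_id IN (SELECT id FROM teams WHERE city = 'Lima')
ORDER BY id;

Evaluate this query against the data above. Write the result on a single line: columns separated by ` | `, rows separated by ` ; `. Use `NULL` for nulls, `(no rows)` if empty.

24 | 5

Inner query: teams.id where city = 'Lima'.
Outer: keep matches rows whose team_id is in that set.
Inner query → {9}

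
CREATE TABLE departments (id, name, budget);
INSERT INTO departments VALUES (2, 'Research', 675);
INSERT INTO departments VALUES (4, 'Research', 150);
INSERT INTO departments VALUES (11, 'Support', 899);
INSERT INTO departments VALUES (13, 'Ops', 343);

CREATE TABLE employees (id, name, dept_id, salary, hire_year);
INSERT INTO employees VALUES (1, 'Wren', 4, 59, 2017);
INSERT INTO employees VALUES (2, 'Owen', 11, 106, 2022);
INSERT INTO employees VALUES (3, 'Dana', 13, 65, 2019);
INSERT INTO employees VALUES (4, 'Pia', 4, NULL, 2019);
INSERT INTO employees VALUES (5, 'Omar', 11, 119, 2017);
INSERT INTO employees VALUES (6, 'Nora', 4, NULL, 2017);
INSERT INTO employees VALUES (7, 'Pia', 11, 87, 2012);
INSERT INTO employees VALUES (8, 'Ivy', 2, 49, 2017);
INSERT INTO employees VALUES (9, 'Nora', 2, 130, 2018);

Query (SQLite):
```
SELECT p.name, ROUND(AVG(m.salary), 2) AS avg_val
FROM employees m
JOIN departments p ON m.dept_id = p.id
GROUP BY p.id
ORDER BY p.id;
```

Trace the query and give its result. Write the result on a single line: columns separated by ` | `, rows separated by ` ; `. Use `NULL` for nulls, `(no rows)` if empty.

Research | 89.5 ; Research | 59 ; Support | 104 ; Ops | 65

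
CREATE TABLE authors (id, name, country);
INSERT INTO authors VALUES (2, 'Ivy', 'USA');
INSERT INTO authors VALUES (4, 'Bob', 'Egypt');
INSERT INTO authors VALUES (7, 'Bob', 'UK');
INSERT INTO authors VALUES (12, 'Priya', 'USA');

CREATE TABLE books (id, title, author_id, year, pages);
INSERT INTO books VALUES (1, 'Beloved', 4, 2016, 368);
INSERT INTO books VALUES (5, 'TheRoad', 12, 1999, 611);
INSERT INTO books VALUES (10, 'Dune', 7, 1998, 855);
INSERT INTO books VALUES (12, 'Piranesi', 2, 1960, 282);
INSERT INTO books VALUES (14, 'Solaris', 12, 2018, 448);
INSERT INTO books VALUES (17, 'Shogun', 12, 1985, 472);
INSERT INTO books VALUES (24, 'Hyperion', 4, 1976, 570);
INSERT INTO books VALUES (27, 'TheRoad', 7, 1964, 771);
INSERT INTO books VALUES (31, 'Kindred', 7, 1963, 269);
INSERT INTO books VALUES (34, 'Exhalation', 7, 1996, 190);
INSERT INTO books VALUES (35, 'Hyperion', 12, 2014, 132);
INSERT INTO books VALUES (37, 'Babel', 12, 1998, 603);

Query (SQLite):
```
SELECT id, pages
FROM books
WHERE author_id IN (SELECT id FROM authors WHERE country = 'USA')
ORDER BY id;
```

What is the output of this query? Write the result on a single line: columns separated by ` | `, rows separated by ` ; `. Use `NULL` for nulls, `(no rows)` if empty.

Inner query: authors.id where country = 'USA'.
Outer: keep books rows whose author_id is in that set.
Inner query → {2, 12}

5 | 611 ; 12 | 282 ; 14 | 448 ; 17 | 472 ; 35 | 132 ; 37 | 603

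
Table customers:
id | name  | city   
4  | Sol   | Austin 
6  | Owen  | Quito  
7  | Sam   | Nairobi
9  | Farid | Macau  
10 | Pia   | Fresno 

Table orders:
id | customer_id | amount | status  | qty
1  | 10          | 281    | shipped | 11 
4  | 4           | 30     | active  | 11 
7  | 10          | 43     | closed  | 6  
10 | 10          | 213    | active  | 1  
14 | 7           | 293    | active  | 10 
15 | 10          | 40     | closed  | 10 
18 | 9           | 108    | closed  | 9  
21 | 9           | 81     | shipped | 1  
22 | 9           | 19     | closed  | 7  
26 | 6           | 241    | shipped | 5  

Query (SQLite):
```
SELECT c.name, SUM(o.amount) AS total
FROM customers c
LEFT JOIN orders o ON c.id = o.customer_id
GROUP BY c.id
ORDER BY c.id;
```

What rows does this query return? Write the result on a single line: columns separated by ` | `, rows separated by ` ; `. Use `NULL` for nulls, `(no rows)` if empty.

LEFT JOIN keeps every customers row; unmatched ones get NULL for orders columns.
Group by customers.id and compute SUM(o.amount). SUM over an all-NULL group is NULL.
  4: ids {4} → SUM(o.amount)=30
  6: ids {26} → SUM(o.amount)=241
  7: ids {14} → SUM(o.amount)=293
  9: ids {18, 21, 22} → SUM(o.amount)=208
  10: ids {1, 7, 10, 15} → SUM(o.amount)=577

Sol | 30 ; Owen | 241 ; Sam | 293 ; Farid | 208 ; Pia | 577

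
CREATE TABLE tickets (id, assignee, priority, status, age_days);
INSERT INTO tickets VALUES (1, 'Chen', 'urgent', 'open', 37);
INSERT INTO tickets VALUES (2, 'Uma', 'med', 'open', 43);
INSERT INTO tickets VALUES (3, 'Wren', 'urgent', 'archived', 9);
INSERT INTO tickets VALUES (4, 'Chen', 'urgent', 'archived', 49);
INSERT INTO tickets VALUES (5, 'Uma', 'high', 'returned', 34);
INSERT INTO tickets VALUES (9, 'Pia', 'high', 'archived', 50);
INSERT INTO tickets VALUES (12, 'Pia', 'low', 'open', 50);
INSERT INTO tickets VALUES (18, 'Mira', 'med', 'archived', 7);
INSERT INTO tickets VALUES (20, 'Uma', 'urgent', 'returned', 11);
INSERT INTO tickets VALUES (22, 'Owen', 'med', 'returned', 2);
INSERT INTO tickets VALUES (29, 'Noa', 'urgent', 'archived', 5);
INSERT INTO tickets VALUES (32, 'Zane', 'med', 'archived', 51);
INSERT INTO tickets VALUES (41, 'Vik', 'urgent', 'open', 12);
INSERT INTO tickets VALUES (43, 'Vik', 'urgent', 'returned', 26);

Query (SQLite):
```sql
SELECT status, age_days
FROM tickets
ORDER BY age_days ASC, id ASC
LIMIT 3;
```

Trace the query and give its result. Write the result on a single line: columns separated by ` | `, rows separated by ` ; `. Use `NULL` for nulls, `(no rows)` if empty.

Sort by age_days asc, tiebreak id asc: (2, id=22), (5, id=29), (7, id=18), (9, id=3), (11, id=20), (12, id=41) …. Take first 3.

returned | 2 ; archived | 5 ; archived | 7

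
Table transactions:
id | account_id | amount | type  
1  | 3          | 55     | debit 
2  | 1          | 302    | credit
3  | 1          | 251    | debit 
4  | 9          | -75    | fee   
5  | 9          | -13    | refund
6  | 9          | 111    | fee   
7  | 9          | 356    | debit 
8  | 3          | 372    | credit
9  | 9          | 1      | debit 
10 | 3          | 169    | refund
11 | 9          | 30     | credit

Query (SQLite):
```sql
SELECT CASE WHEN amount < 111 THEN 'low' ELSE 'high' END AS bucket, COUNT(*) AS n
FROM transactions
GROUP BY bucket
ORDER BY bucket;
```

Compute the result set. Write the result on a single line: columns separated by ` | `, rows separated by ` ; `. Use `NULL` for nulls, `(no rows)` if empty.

Bucket rows by amount < 111 → 'low' else 'high'; count each bucket.

high | 6 ; low | 5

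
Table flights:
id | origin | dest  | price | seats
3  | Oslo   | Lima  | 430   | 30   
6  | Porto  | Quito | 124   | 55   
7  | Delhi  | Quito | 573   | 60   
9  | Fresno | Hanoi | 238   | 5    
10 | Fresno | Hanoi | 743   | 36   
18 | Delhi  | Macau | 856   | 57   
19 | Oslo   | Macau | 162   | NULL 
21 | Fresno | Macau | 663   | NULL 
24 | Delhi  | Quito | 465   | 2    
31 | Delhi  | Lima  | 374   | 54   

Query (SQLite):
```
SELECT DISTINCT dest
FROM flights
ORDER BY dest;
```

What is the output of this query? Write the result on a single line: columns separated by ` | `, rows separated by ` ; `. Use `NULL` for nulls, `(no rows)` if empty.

Hanoi ; Lima ; Macau ; Quito

Collect distinct dest values from flights.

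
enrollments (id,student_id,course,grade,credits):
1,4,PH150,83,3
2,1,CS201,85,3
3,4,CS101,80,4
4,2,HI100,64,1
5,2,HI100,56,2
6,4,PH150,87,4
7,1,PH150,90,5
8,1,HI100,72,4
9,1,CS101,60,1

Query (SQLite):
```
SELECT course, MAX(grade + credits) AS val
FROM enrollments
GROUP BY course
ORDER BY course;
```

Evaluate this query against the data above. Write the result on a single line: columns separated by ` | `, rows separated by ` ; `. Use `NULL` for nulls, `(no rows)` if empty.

For each row compute grade + credits.
Group by course; take MAX of the expression per group.
  CS101: ids {3, 9} → MAX(grade + credits)=84
  CS201: ids {2} → MAX(grade + credits)=88
  HI100: ids {4, 5, 8} → MAX(grade + credits)=76
  PH150: ids {1, 6, 7} → MAX(grade + credits)=95

CS101 | 84 ; CS201 | 88 ; HI100 | 76 ; PH150 | 95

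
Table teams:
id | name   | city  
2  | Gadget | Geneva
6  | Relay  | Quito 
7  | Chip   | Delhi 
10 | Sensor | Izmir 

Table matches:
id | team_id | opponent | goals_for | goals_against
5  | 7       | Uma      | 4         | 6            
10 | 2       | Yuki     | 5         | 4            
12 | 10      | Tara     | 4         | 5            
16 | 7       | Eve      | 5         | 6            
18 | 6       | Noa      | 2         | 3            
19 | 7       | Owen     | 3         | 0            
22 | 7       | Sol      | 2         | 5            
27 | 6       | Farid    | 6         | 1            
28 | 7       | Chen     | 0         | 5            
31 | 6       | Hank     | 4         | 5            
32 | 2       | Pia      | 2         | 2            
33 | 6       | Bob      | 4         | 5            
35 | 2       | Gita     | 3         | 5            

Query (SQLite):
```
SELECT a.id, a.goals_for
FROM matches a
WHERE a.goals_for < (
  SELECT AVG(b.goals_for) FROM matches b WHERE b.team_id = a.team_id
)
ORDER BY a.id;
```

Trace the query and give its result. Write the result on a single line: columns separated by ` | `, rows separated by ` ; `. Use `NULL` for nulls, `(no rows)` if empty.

For each matches row a, compute AVG(goals_for) over rows sharing a.team_id.
Keep row a if a.goals_for < that per-group AVG.
  team_id=2: AVG(goals_for) = 3.333333
  team_id=6: AVG(goals_for) = 4.0
  team_id=7: AVG(goals_for) = 2.8
  team_id=10: AVG(goals_for) = 4.0

18 | 2 ; 22 | 2 ; 28 | 0 ; 32 | 2 ; 35 | 3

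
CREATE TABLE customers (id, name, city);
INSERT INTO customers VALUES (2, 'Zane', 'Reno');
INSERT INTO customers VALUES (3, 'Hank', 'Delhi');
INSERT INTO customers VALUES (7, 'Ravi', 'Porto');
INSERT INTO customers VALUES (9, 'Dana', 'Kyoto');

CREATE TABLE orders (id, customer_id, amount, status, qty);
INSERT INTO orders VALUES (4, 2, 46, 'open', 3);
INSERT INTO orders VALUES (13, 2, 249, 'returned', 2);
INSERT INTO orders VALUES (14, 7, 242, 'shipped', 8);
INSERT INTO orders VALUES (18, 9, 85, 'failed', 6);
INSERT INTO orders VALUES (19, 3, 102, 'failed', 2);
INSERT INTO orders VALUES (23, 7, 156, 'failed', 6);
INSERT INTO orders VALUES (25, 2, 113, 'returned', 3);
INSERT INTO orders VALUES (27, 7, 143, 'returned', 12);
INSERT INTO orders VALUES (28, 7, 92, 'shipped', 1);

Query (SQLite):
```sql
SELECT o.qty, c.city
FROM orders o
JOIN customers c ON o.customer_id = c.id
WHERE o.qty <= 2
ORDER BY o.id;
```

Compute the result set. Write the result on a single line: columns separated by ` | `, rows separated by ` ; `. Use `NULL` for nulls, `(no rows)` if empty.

Each orders row matches the customers row where customer_id = customers.id.
Then keep rows with o.qty <= 2.

2 | Reno ; 2 | Delhi ; 1 | Porto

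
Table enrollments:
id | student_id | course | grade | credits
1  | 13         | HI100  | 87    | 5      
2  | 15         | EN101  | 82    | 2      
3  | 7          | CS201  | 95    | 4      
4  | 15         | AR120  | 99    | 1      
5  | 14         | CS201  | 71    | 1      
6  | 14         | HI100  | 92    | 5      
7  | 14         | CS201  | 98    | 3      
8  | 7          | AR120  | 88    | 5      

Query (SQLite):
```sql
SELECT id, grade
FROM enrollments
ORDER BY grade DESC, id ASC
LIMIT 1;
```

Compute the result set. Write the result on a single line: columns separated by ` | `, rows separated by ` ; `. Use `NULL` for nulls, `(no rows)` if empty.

4 | 99

Sort by grade desc, tiebreak id asc: (99, id=4), (98, id=7), (95, id=3), (92, id=6) …. Take first 1.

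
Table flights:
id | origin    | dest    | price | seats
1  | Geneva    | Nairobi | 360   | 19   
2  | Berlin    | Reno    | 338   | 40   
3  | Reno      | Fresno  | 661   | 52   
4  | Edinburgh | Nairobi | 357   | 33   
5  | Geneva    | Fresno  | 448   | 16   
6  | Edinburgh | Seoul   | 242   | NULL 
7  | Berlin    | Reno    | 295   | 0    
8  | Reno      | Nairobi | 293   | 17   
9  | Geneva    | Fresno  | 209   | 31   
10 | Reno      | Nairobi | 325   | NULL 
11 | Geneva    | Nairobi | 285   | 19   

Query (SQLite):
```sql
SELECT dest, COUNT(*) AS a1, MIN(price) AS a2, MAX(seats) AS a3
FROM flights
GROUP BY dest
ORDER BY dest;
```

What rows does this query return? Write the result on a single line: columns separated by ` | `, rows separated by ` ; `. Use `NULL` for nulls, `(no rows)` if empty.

Group flights by dest.
Per group compute: COUNT(*), MIN(price), MAX(seats).
  Fresno: ids {3, 5, 9} → COUNT(*)=3, MIN(price)=209, MAX(seats)=52
  Nairobi: ids {1, 4, 8, 10, 11} → COUNT(*)=5, MIN(price)=285, MAX(seats)=33
  Reno: ids {2, 7} → COUNT(*)=2, MIN(price)=295, MAX(seats)=40
  Seoul: ids {6} → COUNT(*)=1, MIN(price)=242, MAX(seats)=NULL

Fresno | 3 | 209 | 52 ; Nairobi | 5 | 285 | 33 ; Reno | 2 | 295 | 40 ; Seoul | 1 | 242 | NULL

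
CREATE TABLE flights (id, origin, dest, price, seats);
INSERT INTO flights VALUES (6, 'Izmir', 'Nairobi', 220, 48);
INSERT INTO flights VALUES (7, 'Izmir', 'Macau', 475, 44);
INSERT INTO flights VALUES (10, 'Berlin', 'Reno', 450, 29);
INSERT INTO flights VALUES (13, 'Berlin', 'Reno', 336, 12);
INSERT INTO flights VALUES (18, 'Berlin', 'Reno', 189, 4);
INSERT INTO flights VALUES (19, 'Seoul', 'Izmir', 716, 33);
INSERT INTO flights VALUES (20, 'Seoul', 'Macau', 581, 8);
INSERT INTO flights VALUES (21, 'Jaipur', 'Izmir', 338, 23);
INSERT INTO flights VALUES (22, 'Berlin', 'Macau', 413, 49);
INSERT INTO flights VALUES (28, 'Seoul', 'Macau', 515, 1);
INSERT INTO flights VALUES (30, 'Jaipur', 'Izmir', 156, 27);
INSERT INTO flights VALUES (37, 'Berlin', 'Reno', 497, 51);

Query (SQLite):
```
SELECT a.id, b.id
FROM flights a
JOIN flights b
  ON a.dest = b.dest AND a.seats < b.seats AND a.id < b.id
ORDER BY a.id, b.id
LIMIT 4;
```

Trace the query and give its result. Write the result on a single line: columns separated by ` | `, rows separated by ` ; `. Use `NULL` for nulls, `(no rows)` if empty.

7 | 22 ; 10 | 37 ; 13 | 37 ; 18 | 37

Pairs (a,b) with same dest, a.seats < b.seats, a.id < b.id.
dest groups: Izmir:{19,21,30} Macau:{7,20,22,28} Nairobi:{6} Reno:{10,13,18,37}
Ordered by (a.id, b.id); first 4.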